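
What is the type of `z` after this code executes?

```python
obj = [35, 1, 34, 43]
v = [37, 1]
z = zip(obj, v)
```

zip() returns a zip iterator object

zip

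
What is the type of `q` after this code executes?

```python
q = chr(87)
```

chr() returns str (single character)

str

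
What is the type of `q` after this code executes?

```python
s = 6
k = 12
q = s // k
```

int // int returns int (6 // 12 = 0)

int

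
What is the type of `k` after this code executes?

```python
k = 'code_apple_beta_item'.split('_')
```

str.split() returns list

list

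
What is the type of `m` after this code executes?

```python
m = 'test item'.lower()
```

str.lower() returns str

str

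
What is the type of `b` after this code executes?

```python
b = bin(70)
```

bin() returns str representation

str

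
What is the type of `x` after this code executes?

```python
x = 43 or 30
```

'or' returns the first truthy value (43, which is int)

int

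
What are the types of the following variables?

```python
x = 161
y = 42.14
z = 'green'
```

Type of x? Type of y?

x is int; y is float

int, float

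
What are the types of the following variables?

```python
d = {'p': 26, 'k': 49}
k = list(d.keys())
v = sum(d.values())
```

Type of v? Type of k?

sum of int values returns int; list(...) returns list

int, list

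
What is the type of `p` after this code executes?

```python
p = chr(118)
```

chr() returns str (single character)

str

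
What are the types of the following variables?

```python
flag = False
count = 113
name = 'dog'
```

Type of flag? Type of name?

flag is bool; name is str

bool, str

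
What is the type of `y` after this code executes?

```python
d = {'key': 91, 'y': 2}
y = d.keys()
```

.keys() returns a dict_keys view object

dict_keys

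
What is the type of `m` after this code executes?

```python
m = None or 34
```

'or' with None returns the other value (34, int)

int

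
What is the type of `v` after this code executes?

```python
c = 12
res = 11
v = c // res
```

int // int returns int (12 // 11 = 1)

int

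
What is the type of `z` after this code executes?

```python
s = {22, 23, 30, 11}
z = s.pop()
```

Popping from a set of ints returns int

int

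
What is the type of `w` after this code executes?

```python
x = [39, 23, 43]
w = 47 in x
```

'in' operator returns bool

bool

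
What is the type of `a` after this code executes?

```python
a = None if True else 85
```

Ternary: condition is True, if branch (None) taken → NoneType

NoneType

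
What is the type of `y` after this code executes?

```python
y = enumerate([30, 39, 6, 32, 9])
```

enumerate() returns an enumerate iterator object

enumerate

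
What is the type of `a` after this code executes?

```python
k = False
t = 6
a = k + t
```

bool + int returns int (False is 0, so 0 + 6 = 6)

int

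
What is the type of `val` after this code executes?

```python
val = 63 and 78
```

'and' returns the last value when all truthy (78, which is int)

int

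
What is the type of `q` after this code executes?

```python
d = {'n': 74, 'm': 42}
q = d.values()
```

.values() returns a dict_values view object

dict_values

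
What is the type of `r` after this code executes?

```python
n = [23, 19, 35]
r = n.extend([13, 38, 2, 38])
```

list.extend() returns None

NoneType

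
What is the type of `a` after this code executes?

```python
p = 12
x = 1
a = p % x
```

int % int returns int (12 % 1 = 0)

int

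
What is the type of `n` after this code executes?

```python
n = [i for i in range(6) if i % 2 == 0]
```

A list comprehension [...] produces a list

list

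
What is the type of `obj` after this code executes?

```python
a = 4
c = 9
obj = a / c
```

int / int always returns float in Python 3 (4 / 9 = 0.444444)

float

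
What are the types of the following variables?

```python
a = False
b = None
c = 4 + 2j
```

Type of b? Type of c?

b is NoneType; c is complex

NoneType, complex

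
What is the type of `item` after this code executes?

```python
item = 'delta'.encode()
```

str.encode() returns bytes

bytes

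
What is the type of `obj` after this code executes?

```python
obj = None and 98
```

'and' returns first falsy value (None)

NoneType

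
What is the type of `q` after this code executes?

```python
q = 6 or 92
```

'or' returns the first truthy value (6, which is int)

int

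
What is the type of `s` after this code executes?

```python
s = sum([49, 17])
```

sum() of ints returns int

int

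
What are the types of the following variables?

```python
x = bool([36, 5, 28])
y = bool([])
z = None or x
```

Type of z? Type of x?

None or <bool> returns the bool; bool() returns bool

bool, bool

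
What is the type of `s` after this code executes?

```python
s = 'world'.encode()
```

str.encode() returns bytes

bytes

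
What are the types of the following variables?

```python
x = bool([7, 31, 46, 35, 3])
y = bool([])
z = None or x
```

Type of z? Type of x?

None or <bool> returns the bool; bool() returns bool

bool, bool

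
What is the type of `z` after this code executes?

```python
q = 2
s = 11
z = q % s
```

int % int returns int (2 % 11 = 2)

int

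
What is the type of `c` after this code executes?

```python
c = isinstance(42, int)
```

isinstance() returns bool

bool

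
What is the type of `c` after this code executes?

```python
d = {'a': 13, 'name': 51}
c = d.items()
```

dict.items() returns a dict_items view

dict_items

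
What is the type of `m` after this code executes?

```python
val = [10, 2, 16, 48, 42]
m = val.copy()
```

list.copy() returns list

list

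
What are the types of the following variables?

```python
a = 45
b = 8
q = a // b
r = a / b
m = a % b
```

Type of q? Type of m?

int // int returns int; int % int returns int

int, int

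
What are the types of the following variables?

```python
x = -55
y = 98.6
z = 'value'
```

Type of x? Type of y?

x is int; y is float

int, float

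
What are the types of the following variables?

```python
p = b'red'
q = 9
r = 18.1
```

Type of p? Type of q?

p is bytes; q is int

bytes, int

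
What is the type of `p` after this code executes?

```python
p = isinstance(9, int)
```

isinstance() returns bool

bool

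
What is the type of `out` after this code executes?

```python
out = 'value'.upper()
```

str.upper() returns str

str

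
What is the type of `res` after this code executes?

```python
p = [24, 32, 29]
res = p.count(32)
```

list.count() returns int

int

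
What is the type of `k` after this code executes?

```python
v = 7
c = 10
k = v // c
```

int // int returns int (7 // 10 = 0)

int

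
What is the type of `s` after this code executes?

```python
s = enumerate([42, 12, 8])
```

enumerate() returns an enumerate iterator object

enumerate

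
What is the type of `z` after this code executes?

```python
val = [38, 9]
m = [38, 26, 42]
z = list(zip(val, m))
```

list(zip(...)) returns a list of tuples

list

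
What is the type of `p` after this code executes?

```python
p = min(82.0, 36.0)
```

min() of floats returns float

float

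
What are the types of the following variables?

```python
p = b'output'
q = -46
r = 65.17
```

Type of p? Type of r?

p is bytes; r is float

bytes, float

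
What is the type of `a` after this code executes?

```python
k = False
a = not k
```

'not' always returns bool

bool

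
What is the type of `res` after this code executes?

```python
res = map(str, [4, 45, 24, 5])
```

map() returns a map iterator object

map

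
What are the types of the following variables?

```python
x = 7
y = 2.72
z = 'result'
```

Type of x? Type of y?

x is int; y is float

int, float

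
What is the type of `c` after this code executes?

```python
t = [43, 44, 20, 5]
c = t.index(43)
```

list.index() returns int

int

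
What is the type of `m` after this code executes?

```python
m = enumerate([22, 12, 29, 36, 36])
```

enumerate() returns an enumerate iterator object

enumerate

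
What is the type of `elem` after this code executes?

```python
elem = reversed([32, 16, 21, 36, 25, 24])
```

reversed() on a list returns a list_reverseiterator

list_reverseiterator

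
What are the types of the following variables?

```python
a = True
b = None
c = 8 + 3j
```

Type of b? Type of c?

b is NoneType; c is complex

NoneType, complex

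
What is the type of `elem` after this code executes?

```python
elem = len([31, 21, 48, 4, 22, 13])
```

len() always returns int

int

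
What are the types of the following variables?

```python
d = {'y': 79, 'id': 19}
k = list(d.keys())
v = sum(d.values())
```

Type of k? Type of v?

list(...) returns list; sum of int values returns int

list, int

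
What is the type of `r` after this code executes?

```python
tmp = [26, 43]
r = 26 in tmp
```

'in' operator returns bool

bool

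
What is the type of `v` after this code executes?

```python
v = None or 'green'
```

'or' with None returns the other value ('green', str)

str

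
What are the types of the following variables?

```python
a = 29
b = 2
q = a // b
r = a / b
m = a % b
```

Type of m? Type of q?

int % int returns int; int // int returns int

int, int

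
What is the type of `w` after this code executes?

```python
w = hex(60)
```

hex() returns str representation

str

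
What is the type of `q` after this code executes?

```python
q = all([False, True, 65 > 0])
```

all() returns bool

bool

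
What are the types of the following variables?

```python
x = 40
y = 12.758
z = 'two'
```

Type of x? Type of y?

x is int; y is float

int, float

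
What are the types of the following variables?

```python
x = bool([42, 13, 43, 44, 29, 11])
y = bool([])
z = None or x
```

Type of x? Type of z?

bool() returns bool; None or <bool> returns the bool

bool, bool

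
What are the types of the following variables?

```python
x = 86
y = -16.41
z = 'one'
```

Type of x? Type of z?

x is int; z is str

int, str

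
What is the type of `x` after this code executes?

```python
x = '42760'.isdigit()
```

str.isdigit() returns bool

bool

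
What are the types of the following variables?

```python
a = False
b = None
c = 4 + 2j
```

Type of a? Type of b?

a is bool; b is NoneType

bool, NoneType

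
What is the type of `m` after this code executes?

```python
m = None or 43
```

'or' with None returns the other value (43, int)

int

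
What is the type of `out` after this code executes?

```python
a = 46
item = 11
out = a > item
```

Comparison operators return bool

bool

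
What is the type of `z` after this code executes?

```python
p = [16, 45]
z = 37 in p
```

'in' operator returns bool

bool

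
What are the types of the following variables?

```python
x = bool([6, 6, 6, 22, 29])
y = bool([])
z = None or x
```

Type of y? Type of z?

bool() returns bool; None or <bool> returns the bool

bool, bool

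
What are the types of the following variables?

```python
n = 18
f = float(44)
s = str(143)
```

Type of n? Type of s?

n is int; s is str

int, str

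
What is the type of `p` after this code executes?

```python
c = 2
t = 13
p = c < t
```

Comparison operators return bool

bool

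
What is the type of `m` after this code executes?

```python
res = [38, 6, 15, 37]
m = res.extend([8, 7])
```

list.extend() returns None

NoneType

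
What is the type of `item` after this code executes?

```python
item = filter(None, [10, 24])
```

filter() returns a filter iterator object

filter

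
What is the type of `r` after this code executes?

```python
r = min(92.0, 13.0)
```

min() of floats returns float

float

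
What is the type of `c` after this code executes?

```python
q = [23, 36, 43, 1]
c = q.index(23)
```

list.index() returns int

int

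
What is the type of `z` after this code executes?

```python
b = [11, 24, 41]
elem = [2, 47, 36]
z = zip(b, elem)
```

zip() returns a zip iterator object

zip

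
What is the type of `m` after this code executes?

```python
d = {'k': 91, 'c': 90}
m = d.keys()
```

.keys() returns a dict_keys view object

dict_keys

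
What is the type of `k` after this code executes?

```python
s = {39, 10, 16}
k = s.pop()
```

Popping from a set of ints returns int

int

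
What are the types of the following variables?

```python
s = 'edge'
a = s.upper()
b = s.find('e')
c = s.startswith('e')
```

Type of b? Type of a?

str.find() returns int; str.upper() returns str

int, str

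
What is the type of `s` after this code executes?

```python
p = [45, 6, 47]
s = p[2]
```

Indexing a list of ints returns int (p[2] = 47)

int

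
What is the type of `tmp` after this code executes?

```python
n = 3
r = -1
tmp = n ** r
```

int ** negative int returns float

float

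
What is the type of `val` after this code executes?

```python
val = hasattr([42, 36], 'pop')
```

hasattr() returns bool

bool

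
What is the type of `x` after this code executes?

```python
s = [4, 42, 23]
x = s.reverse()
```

list.reverse() returns None

NoneType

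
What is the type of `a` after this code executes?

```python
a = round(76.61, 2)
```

round() with ndigits arg returns float

float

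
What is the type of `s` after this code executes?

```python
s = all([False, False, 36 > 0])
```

all() returns bool

bool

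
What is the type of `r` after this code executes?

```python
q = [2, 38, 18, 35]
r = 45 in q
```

'in' operator returns bool

bool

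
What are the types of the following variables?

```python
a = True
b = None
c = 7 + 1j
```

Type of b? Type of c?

b is NoneType; c is complex

NoneType, complex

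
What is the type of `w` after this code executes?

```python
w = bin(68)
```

bin() returns str representation

str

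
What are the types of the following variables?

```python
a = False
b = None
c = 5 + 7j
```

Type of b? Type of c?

b is NoneType; c is complex

NoneType, complex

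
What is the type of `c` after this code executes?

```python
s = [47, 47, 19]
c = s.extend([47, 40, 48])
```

list.extend() returns None

NoneType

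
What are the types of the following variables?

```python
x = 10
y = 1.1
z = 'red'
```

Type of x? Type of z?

x is int; z is str

int, str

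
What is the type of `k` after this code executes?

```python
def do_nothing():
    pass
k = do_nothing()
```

A function with no return statement returns None

NoneType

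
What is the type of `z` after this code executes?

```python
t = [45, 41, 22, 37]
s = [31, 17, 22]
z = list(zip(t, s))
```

list(zip(...)) returns a list of tuples

list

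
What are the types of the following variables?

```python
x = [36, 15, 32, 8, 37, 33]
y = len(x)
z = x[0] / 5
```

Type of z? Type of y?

int / int returns float; len() returns int

float, int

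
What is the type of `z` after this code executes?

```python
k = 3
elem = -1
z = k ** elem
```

int ** negative int returns float

float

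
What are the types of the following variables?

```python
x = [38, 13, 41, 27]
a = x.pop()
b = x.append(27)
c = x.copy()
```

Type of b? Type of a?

list.append() returns None; list.pop() returns the element (int)

NoneType, int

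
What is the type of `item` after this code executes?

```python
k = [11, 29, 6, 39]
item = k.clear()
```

list.clear() returns None

NoneType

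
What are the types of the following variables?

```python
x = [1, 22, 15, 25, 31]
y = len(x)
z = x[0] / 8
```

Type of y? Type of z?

len() returns int; int / int returns float

int, float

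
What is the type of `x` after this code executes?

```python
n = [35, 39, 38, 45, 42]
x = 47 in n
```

'in' operator returns bool

bool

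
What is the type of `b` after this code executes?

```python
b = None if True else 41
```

Ternary: condition is True, if branch (None) taken → NoneType

NoneType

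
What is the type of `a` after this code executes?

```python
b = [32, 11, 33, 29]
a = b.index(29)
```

list.index() returns int

int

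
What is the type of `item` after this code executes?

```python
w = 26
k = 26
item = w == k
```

Equality comparison returns bool

bool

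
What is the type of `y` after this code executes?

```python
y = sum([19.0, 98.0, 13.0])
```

sum() of floats returns float

float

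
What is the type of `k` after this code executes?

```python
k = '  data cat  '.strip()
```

str.strip() returns str

str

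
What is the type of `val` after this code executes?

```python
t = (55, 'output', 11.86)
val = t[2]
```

Index 2 of tuple is 11.86 which is float

float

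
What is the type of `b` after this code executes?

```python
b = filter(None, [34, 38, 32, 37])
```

filter() returns a filter iterator object

filter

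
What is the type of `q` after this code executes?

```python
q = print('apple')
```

print() returns None

NoneType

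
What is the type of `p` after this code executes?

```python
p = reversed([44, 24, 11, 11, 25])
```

reversed() on a list returns a list_reverseiterator

list_reverseiterator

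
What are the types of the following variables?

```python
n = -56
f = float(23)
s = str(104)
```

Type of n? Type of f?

n is int; f is float

int, float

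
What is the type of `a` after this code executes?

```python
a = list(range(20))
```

list(range(...)) returns list

list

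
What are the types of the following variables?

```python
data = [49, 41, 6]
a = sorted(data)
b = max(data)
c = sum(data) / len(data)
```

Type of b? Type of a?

max of ints returns int; sorted() returns list

int, list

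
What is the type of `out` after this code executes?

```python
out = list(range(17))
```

list(range(...)) returns list

list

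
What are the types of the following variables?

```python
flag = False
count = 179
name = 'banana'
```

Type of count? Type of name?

count is int; name is str

int, str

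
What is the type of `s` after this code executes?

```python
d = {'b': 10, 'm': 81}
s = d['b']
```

Accessing dict[str, int] with key 'b' returns int value 10

int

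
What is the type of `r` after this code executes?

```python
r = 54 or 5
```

'or' returns the first truthy value (54, which is int)

int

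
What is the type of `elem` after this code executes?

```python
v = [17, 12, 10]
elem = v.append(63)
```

list.append() returns None (mutates in place)

NoneType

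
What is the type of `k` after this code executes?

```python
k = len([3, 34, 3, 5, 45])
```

len() always returns int

int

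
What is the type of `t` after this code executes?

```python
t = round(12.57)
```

round() with no ndigits arg returns int

int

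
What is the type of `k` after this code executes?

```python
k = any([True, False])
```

any() returns bool

bool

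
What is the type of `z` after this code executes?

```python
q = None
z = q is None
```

'is' comparison returns bool

bool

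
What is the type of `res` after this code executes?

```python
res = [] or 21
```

'or' returns first truthy value (21, which is int)

int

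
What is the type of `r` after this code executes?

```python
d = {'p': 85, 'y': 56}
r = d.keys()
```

.keys() returns a dict_keys view object

dict_keys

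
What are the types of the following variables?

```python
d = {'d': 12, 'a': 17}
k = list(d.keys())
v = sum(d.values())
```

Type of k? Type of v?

list(...) returns list; sum of int values returns int

list, int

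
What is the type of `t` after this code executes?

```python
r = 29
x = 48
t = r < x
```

Comparison operators return bool

bool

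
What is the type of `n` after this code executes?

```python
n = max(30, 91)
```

max() of ints returns int

int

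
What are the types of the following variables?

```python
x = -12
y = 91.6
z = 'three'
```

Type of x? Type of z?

x is int; z is str

int, str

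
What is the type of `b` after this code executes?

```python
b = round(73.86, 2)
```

round() with ndigits arg returns float

float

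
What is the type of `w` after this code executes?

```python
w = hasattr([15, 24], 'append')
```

hasattr() returns bool

bool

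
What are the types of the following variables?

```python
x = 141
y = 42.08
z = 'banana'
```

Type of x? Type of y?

x is int; y is float

int, float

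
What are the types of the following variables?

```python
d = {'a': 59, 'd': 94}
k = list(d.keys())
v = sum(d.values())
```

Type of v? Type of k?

sum of int values returns int; list(...) returns list

int, list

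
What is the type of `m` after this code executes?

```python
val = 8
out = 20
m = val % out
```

int % int returns int (8 % 20 = 8)

int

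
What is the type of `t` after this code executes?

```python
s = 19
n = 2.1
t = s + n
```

int + float returns float (19 + 2.1 = 21.1)

float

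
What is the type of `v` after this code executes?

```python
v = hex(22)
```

hex() returns str representation

str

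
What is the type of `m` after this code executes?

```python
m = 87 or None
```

'or' returns first truthy value (87, int)

int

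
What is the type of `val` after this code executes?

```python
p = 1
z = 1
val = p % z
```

int % int returns int (1 % 1 = 0)

int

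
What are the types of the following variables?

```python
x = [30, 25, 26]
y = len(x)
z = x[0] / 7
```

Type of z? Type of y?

int / int returns float; len() returns int

float, int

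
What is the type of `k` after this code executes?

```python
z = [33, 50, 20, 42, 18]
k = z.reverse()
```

list.reverse() returns None

NoneType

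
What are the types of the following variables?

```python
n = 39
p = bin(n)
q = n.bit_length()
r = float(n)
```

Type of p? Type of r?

bin() returns str; float() returns float

str, float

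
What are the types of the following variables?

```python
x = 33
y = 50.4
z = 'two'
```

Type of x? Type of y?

x is int; y is float

int, float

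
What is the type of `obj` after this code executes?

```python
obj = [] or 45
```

'or' returns first truthy value (45, which is int)

int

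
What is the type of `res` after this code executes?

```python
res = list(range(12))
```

list(range(...)) returns list

list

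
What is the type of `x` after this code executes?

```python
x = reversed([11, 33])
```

reversed() on a list returns a list_reverseiterator

list_reverseiterator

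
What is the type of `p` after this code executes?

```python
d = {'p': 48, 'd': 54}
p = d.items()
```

dict.items() returns a dict_items view

dict_items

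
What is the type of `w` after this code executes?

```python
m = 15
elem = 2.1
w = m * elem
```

int * float returns float (15 * 2.1 = 31.5)

float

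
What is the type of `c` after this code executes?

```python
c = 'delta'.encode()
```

str.encode() returns bytes

bytes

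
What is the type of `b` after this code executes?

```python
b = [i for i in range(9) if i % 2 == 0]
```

A list comprehension [...] produces a list

list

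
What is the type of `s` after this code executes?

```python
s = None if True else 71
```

Ternary: condition is True, if branch (None) taken → NoneType

NoneType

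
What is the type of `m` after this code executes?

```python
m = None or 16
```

'or' with None returns the other value (16, int)

int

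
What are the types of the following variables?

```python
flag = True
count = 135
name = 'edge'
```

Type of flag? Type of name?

flag is bool; name is str

bool, str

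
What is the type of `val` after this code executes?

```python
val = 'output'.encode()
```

str.encode() returns bytes

bytes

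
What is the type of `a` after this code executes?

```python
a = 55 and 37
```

'and' returns the last value when all truthy (37, which is int)

int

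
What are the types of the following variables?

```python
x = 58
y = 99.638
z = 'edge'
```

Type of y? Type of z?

y is float; z is str

float, str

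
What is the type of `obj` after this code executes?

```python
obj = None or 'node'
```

'or' with None returns the other value ('node', str)

str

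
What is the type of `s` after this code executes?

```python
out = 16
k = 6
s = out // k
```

int // int returns int (16 // 6 = 2)

int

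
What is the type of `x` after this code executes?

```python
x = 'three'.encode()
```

str.encode() returns bytes

bytes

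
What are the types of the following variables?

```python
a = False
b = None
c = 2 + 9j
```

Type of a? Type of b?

a is bool; b is NoneType

bool, NoneType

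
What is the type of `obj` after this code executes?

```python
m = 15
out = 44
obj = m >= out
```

Comparison operators return bool

bool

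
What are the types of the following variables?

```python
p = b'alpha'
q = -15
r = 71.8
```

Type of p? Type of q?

p is bytes; q is int

bytes, int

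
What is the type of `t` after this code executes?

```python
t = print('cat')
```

print() returns None

NoneType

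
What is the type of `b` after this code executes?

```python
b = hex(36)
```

hex() returns str representation

str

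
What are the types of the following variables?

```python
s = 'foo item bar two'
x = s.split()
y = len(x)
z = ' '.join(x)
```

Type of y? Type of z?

len() returns int; str.join() returns str

int, str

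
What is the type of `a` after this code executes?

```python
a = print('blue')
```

print() returns None

NoneType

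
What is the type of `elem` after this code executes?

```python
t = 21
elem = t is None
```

'is' comparison returns bool

bool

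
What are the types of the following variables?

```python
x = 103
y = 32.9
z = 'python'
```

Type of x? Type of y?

x is int; y is float

int, float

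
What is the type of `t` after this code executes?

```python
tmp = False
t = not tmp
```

'not' always returns bool

bool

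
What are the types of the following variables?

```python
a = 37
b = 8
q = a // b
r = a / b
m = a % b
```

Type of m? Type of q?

int % int returns int; int // int returns int

int, int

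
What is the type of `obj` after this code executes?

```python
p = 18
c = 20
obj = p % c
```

int % int returns int (18 % 20 = 18)

int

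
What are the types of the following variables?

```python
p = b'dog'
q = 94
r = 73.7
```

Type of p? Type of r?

p is bytes; r is float

bytes, float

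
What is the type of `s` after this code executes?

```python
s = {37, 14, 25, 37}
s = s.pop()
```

Popping from a set of ints returns int

int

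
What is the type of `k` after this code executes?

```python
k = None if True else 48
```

Ternary: condition is True, if branch (None) taken → NoneType

NoneType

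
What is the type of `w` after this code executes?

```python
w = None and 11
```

'and' returns first falsy value (None)

NoneType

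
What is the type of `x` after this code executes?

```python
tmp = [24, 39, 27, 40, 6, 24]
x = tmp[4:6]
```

Slicing a list always returns a list

list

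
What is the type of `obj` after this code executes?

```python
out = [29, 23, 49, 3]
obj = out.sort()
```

list.sort() returns None (sorts in place)

NoneType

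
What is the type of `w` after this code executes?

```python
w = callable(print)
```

callable() returns bool

bool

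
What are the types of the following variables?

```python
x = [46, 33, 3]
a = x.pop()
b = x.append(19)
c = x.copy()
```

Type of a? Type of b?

list.pop() returns the element (int); list.append() returns None

int, NoneType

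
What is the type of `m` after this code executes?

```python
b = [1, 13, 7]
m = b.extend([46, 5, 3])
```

list.extend() returns None

NoneType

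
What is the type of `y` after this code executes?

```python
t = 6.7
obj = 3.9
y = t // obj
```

float // float returns float (floor division preserves float type)

float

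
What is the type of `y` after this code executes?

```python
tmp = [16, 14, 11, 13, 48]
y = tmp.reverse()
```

list.reverse() returns None

NoneType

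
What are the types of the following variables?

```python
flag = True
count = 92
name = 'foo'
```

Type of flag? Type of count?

flag is bool; count is int

bool, int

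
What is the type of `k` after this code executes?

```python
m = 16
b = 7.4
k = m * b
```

int * float returns float (16 * 7.4 = 118.4)

float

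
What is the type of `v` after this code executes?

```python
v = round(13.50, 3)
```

round() with ndigits arg returns float

float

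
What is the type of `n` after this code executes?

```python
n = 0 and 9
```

'and' returns the first falsy value (0, which is int)

int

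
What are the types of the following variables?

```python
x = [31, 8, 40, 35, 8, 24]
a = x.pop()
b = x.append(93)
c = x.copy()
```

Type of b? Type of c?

list.append() returns None; list.copy() returns list

NoneType, list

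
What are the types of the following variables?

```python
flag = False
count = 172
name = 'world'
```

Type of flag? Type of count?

flag is bool; count is int

bool, int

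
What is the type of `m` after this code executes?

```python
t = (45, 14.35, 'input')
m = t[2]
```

Index 2 of tuple is 'input' which is str

str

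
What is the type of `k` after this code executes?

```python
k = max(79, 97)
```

max() of ints returns int

int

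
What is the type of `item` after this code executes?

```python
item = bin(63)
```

bin() returns str representation

str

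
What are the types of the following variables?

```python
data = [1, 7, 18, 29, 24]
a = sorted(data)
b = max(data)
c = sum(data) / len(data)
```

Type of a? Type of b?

sorted() returns list; max of ints returns int

list, int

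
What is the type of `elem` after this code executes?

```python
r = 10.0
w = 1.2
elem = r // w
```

float // float returns float (floor division preserves float type)

float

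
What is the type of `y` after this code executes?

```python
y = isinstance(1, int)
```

isinstance() returns bool

bool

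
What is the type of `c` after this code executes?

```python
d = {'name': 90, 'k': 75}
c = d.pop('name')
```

dict.pop() returns the value (int)

int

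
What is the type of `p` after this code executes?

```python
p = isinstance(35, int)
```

isinstance() returns bool

bool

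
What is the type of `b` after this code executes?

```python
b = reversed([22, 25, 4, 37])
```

reversed() on a list returns a list_reverseiterator

list_reverseiterator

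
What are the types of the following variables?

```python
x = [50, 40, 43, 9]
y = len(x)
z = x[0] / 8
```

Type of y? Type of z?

len() returns int; int / int returns float

int, float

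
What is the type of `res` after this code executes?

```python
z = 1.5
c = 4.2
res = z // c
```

float // float returns float (floor division preserves float type)

float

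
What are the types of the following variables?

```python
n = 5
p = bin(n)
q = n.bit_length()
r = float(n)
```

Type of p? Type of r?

bin() returns str; float() returns float

str, float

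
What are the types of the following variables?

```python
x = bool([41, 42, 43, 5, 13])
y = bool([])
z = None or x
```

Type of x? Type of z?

bool() returns bool; None or <bool> returns the bool

bool, bool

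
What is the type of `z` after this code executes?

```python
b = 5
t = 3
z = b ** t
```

int ** positive int returns int (5 ** 3 = 125)

int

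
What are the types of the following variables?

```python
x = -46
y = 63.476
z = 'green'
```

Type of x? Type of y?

x is int; y is float

int, float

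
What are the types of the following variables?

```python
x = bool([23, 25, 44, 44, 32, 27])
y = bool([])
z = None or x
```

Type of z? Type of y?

None or <bool> returns the bool; bool() returns bool

bool, bool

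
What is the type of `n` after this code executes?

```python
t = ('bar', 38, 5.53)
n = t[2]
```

Index 2 of tuple is 5.53 which is float

float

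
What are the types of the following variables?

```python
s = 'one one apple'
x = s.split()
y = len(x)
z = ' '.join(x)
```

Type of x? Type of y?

str.split() returns list; len() returns int

list, int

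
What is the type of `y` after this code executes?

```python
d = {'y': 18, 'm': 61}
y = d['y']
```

Accessing dict[str, int] with key 'y' returns int value 18

int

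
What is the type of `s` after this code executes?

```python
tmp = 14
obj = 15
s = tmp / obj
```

int / int always returns float in Python 3 (14 / 15 = 0.933333)

float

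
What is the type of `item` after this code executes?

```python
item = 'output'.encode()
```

str.encode() returns bytes

bytes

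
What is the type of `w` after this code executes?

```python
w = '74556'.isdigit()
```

str.isdigit() returns bool

bool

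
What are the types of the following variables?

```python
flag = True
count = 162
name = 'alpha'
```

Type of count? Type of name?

count is int; name is str

int, str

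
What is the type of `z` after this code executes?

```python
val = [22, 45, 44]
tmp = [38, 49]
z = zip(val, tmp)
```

zip() returns a zip iterator object

zip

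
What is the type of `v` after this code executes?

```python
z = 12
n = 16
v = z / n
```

int / int always returns float in Python 3 (12 / 16 = 0.75)

float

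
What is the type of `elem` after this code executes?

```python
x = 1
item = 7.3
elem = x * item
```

int * float returns float (1 * 7.3 = 7.3)

float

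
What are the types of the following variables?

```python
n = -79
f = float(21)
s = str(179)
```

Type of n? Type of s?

n is int; s is str

int, str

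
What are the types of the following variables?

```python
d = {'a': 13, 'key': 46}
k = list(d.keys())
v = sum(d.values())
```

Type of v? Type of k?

sum of int values returns int; list(...) returns list

int, list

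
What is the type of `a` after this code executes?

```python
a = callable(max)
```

callable() returns bool

bool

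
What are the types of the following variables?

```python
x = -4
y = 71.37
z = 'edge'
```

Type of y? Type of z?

y is float; z is str

float, str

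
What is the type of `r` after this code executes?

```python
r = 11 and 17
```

'and' returns the last value when all truthy (17, which is int)

int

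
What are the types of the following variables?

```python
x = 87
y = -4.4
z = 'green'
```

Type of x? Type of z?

x is int; z is str

int, str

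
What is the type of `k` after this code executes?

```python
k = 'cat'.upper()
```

str.upper() returns str

str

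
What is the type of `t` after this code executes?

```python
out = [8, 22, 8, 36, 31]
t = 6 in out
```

'in' operator returns bool

bool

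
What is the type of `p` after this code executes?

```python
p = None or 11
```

'or' with None returns the other value (11, int)

int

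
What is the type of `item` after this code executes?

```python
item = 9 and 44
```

'and' returns the last value when all truthy (44, which is int)

int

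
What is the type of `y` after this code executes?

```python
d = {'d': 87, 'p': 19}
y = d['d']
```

Accessing dict[str, int] with key 'd' returns int value 87

int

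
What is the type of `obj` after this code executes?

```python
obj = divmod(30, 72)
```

divmod() returns a tuple (quotient, remainder)

tuple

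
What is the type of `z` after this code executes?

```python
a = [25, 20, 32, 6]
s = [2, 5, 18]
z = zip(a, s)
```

zip() returns a zip iterator object

zip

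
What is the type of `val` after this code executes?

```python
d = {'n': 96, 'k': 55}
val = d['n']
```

Accessing dict[str, int] with key 'n' returns int value 96

int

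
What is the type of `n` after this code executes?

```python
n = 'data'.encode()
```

str.encode() returns bytes

bytes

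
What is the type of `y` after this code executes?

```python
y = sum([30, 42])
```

sum() of ints returns int

int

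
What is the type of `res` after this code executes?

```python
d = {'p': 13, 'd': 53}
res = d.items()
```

dict.items() returns a dict_items view

dict_items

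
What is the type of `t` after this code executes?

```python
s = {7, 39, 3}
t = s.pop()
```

Popping from a set of ints returns int

int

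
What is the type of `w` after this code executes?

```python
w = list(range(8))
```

list(range(...)) returns list

list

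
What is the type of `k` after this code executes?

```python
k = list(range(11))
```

list(range(...)) returns list

list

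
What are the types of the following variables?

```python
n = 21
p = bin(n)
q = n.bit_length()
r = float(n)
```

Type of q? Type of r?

int.bit_length() returns int; float() returns float

int, float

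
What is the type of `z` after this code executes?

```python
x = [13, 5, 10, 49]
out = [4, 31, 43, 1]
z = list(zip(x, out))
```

list(zip(...)) returns a list of tuples

list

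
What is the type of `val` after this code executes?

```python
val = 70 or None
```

'or' returns first truthy value (70, int)

int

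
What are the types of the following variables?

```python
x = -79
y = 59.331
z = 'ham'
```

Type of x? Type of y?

x is int; y is float

int, float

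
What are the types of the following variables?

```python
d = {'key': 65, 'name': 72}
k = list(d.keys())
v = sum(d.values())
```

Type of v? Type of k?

sum of int values returns int; list(...) returns list

int, list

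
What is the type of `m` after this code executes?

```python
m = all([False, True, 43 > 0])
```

all() returns bool

bool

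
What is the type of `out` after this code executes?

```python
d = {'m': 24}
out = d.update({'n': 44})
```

dict.update() returns None

NoneType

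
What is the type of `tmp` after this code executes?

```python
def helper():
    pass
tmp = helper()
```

A function with no return statement returns None

NoneType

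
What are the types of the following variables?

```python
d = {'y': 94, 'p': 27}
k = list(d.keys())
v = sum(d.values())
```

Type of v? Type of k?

sum of int values returns int; list(...) returns list

int, list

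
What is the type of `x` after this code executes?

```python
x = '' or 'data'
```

'or' returns first truthy value ('data', which is str)

str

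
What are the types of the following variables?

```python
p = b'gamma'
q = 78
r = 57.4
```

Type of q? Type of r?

q is int; r is float

int, float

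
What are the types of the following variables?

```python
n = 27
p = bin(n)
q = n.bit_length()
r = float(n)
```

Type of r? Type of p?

float() returns float; bin() returns str

float, str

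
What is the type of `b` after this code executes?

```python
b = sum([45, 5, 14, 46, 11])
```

sum() of ints returns int

int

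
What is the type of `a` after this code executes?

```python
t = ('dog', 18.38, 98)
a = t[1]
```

Index 1 of tuple is 18.38 which is float

float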